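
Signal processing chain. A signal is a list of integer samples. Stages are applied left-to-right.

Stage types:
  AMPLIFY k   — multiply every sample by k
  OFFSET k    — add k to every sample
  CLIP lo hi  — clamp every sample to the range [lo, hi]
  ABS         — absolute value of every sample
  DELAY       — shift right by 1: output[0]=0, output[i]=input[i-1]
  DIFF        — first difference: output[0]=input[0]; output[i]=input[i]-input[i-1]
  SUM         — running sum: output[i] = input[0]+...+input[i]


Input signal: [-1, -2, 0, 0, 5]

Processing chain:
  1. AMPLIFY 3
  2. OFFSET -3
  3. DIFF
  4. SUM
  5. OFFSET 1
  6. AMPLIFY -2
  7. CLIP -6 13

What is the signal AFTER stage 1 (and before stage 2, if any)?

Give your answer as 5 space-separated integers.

Input: [-1, -2, 0, 0, 5]
Stage 1 (AMPLIFY 3): -1*3=-3, -2*3=-6, 0*3=0, 0*3=0, 5*3=15 -> [-3, -6, 0, 0, 15]

Answer: -3 -6 0 0 15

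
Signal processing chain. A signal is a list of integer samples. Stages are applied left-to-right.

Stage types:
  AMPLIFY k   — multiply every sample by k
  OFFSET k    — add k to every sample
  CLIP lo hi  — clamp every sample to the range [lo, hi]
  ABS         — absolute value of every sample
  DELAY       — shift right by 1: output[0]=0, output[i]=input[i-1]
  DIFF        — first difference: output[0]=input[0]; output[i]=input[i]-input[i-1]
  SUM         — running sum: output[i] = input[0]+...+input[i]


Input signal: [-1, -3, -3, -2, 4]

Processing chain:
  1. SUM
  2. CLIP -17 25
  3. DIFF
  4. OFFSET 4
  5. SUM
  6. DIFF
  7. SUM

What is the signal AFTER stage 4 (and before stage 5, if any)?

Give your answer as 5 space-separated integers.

Answer: 3 1 1 2 8

Derivation:
Input: [-1, -3, -3, -2, 4]
Stage 1 (SUM): sum[0..0]=-1, sum[0..1]=-4, sum[0..2]=-7, sum[0..3]=-9, sum[0..4]=-5 -> [-1, -4, -7, -9, -5]
Stage 2 (CLIP -17 25): clip(-1,-17,25)=-1, clip(-4,-17,25)=-4, clip(-7,-17,25)=-7, clip(-9,-17,25)=-9, clip(-5,-17,25)=-5 -> [-1, -4, -7, -9, -5]
Stage 3 (DIFF): s[0]=-1, -4--1=-3, -7--4=-3, -9--7=-2, -5--9=4 -> [-1, -3, -3, -2, 4]
Stage 4 (OFFSET 4): -1+4=3, -3+4=1, -3+4=1, -2+4=2, 4+4=8 -> [3, 1, 1, 2, 8]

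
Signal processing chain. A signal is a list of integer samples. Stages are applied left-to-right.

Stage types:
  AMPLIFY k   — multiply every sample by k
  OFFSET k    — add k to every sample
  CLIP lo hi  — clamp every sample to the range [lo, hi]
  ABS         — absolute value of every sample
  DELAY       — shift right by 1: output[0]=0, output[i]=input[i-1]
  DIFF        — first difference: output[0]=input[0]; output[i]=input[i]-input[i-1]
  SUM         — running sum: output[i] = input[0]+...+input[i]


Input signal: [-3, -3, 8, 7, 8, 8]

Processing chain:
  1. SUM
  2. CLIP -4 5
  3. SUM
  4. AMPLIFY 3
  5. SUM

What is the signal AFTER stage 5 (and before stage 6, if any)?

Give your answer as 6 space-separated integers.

Input: [-3, -3, 8, 7, 8, 8]
Stage 1 (SUM): sum[0..0]=-3, sum[0..1]=-6, sum[0..2]=2, sum[0..3]=9, sum[0..4]=17, sum[0..5]=25 -> [-3, -6, 2, 9, 17, 25]
Stage 2 (CLIP -4 5): clip(-3,-4,5)=-3, clip(-6,-4,5)=-4, clip(2,-4,5)=2, clip(9,-4,5)=5, clip(17,-4,5)=5, clip(25,-4,5)=5 -> [-3, -4, 2, 5, 5, 5]
Stage 3 (SUM): sum[0..0]=-3, sum[0..1]=-7, sum[0..2]=-5, sum[0..3]=0, sum[0..4]=5, sum[0..5]=10 -> [-3, -7, -5, 0, 5, 10]
Stage 4 (AMPLIFY 3): -3*3=-9, -7*3=-21, -5*3=-15, 0*3=0, 5*3=15, 10*3=30 -> [-9, -21, -15, 0, 15, 30]
Stage 5 (SUM): sum[0..0]=-9, sum[0..1]=-30, sum[0..2]=-45, sum[0..3]=-45, sum[0..4]=-30, sum[0..5]=0 -> [-9, -30, -45, -45, -30, 0]

Answer: -9 -30 -45 -45 -30 0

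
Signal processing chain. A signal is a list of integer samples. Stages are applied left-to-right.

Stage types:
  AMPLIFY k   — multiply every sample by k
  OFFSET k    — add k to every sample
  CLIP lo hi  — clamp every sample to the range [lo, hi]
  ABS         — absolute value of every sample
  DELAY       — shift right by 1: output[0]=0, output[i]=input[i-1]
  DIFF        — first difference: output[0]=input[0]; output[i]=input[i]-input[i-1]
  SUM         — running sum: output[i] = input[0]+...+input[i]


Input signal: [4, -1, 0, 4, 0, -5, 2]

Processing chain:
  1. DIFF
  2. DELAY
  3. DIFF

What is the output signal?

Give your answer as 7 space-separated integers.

Input: [4, -1, 0, 4, 0, -5, 2]
Stage 1 (DIFF): s[0]=4, -1-4=-5, 0--1=1, 4-0=4, 0-4=-4, -5-0=-5, 2--5=7 -> [4, -5, 1, 4, -4, -5, 7]
Stage 2 (DELAY): [0, 4, -5, 1, 4, -4, -5] = [0, 4, -5, 1, 4, -4, -5] -> [0, 4, -5, 1, 4, -4, -5]
Stage 3 (DIFF): s[0]=0, 4-0=4, -5-4=-9, 1--5=6, 4-1=3, -4-4=-8, -5--4=-1 -> [0, 4, -9, 6, 3, -8, -1]

Answer: 0 4 -9 6 3 -8 -1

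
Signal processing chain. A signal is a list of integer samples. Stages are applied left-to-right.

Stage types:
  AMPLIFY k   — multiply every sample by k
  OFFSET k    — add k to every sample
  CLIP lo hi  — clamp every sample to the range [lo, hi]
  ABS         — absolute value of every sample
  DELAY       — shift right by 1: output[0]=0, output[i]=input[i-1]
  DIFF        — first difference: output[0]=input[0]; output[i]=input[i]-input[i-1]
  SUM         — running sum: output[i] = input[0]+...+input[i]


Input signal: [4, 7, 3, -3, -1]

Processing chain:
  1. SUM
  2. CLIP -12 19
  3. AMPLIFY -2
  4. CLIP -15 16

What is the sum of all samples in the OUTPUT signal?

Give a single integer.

Answer: -68

Derivation:
Input: [4, 7, 3, -3, -1]
Stage 1 (SUM): sum[0..0]=4, sum[0..1]=11, sum[0..2]=14, sum[0..3]=11, sum[0..4]=10 -> [4, 11, 14, 11, 10]
Stage 2 (CLIP -12 19): clip(4,-12,19)=4, clip(11,-12,19)=11, clip(14,-12,19)=14, clip(11,-12,19)=11, clip(10,-12,19)=10 -> [4, 11, 14, 11, 10]
Stage 3 (AMPLIFY -2): 4*-2=-8, 11*-2=-22, 14*-2=-28, 11*-2=-22, 10*-2=-20 -> [-8, -22, -28, -22, -20]
Stage 4 (CLIP -15 16): clip(-8,-15,16)=-8, clip(-22,-15,16)=-15, clip(-28,-15,16)=-15, clip(-22,-15,16)=-15, clip(-20,-15,16)=-15 -> [-8, -15, -15, -15, -15]
Output sum: -68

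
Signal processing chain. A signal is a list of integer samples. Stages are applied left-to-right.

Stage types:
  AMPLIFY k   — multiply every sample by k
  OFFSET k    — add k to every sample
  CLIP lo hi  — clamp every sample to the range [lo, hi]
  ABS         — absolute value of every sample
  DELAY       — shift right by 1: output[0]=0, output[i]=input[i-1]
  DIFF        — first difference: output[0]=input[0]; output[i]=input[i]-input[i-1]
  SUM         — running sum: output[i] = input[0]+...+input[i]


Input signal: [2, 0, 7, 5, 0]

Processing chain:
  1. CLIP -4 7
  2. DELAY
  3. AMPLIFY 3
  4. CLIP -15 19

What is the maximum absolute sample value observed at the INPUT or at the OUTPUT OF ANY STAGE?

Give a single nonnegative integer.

Answer: 21

Derivation:
Input: [2, 0, 7, 5, 0] (max |s|=7)
Stage 1 (CLIP -4 7): clip(2,-4,7)=2, clip(0,-4,7)=0, clip(7,-4,7)=7, clip(5,-4,7)=5, clip(0,-4,7)=0 -> [2, 0, 7, 5, 0] (max |s|=7)
Stage 2 (DELAY): [0, 2, 0, 7, 5] = [0, 2, 0, 7, 5] -> [0, 2, 0, 7, 5] (max |s|=7)
Stage 3 (AMPLIFY 3): 0*3=0, 2*3=6, 0*3=0, 7*3=21, 5*3=15 -> [0, 6, 0, 21, 15] (max |s|=21)
Stage 4 (CLIP -15 19): clip(0,-15,19)=0, clip(6,-15,19)=6, clip(0,-15,19)=0, clip(21,-15,19)=19, clip(15,-15,19)=15 -> [0, 6, 0, 19, 15] (max |s|=19)
Overall max amplitude: 21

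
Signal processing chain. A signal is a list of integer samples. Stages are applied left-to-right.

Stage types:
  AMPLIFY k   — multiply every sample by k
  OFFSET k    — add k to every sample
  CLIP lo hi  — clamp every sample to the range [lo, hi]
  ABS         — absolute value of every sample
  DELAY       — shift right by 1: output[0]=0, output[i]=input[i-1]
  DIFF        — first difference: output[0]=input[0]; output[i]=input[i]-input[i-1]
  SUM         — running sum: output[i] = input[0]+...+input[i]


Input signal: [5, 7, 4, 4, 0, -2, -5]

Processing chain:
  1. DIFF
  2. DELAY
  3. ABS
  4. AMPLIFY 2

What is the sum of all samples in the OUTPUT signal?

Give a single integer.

Answer: 32

Derivation:
Input: [5, 7, 4, 4, 0, -2, -5]
Stage 1 (DIFF): s[0]=5, 7-5=2, 4-7=-3, 4-4=0, 0-4=-4, -2-0=-2, -5--2=-3 -> [5, 2, -3, 0, -4, -2, -3]
Stage 2 (DELAY): [0, 5, 2, -3, 0, -4, -2] = [0, 5, 2, -3, 0, -4, -2] -> [0, 5, 2, -3, 0, -4, -2]
Stage 3 (ABS): |0|=0, |5|=5, |2|=2, |-3|=3, |0|=0, |-4|=4, |-2|=2 -> [0, 5, 2, 3, 0, 4, 2]
Stage 4 (AMPLIFY 2): 0*2=0, 5*2=10, 2*2=4, 3*2=6, 0*2=0, 4*2=8, 2*2=4 -> [0, 10, 4, 6, 0, 8, 4]
Output sum: 32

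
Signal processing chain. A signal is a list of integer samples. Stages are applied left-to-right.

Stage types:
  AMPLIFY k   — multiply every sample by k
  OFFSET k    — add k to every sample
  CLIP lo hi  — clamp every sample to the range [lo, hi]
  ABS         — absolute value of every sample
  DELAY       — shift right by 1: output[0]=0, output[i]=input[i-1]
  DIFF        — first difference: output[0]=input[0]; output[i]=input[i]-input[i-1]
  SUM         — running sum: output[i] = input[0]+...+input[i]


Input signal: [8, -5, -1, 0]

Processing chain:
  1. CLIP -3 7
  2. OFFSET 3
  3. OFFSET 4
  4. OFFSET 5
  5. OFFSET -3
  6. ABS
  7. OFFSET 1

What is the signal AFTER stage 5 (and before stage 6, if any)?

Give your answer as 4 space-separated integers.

Input: [8, -5, -1, 0]
Stage 1 (CLIP -3 7): clip(8,-3,7)=7, clip(-5,-3,7)=-3, clip(-1,-3,7)=-1, clip(0,-3,7)=0 -> [7, -3, -1, 0]
Stage 2 (OFFSET 3): 7+3=10, -3+3=0, -1+3=2, 0+3=3 -> [10, 0, 2, 3]
Stage 3 (OFFSET 4): 10+4=14, 0+4=4, 2+4=6, 3+4=7 -> [14, 4, 6, 7]
Stage 4 (OFFSET 5): 14+5=19, 4+5=9, 6+5=11, 7+5=12 -> [19, 9, 11, 12]
Stage 5 (OFFSET -3): 19+-3=16, 9+-3=6, 11+-3=8, 12+-3=9 -> [16, 6, 8, 9]

Answer: 16 6 8 9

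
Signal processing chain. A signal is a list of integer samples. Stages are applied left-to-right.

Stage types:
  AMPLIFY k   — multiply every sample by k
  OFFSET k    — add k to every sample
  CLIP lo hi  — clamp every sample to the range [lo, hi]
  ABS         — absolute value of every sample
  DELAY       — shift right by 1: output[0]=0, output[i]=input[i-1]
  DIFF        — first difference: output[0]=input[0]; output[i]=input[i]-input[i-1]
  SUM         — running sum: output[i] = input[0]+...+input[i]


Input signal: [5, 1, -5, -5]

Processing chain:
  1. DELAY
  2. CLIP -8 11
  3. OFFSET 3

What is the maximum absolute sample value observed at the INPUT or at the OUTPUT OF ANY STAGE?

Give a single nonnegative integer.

Answer: 8

Derivation:
Input: [5, 1, -5, -5] (max |s|=5)
Stage 1 (DELAY): [0, 5, 1, -5] = [0, 5, 1, -5] -> [0, 5, 1, -5] (max |s|=5)
Stage 2 (CLIP -8 11): clip(0,-8,11)=0, clip(5,-8,11)=5, clip(1,-8,11)=1, clip(-5,-8,11)=-5 -> [0, 5, 1, -5] (max |s|=5)
Stage 3 (OFFSET 3): 0+3=3, 5+3=8, 1+3=4, -5+3=-2 -> [3, 8, 4, -2] (max |s|=8)
Overall max amplitude: 8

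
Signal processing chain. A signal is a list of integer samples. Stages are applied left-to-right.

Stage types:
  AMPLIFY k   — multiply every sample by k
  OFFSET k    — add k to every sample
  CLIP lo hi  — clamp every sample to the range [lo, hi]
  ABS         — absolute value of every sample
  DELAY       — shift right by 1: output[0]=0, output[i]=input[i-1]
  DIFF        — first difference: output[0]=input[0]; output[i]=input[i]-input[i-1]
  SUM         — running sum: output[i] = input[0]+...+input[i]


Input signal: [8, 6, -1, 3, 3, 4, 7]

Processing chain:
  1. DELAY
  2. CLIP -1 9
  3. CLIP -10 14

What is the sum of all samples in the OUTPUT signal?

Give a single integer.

Input: [8, 6, -1, 3, 3, 4, 7]
Stage 1 (DELAY): [0, 8, 6, -1, 3, 3, 4] = [0, 8, 6, -1, 3, 3, 4] -> [0, 8, 6, -1, 3, 3, 4]
Stage 2 (CLIP -1 9): clip(0,-1,9)=0, clip(8,-1,9)=8, clip(6,-1,9)=6, clip(-1,-1,9)=-1, clip(3,-1,9)=3, clip(3,-1,9)=3, clip(4,-1,9)=4 -> [0, 8, 6, -1, 3, 3, 4]
Stage 3 (CLIP -10 14): clip(0,-10,14)=0, clip(8,-10,14)=8, clip(6,-10,14)=6, clip(-1,-10,14)=-1, clip(3,-10,14)=3, clip(3,-10,14)=3, clip(4,-10,14)=4 -> [0, 8, 6, -1, 3, 3, 4]
Output sum: 23

Answer: 23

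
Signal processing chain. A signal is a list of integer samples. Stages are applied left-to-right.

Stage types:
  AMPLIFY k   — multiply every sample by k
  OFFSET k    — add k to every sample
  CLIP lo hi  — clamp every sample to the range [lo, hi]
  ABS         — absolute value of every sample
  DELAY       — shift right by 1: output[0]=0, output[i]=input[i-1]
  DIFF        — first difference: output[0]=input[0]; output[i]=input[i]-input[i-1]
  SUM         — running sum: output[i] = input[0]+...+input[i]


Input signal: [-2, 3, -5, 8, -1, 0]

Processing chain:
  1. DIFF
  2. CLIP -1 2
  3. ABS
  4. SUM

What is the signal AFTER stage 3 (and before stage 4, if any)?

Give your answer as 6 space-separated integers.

Input: [-2, 3, -5, 8, -1, 0]
Stage 1 (DIFF): s[0]=-2, 3--2=5, -5-3=-8, 8--5=13, -1-8=-9, 0--1=1 -> [-2, 5, -8, 13, -9, 1]
Stage 2 (CLIP -1 2): clip(-2,-1,2)=-1, clip(5,-1,2)=2, clip(-8,-1,2)=-1, clip(13,-1,2)=2, clip(-9,-1,2)=-1, clip(1,-1,2)=1 -> [-1, 2, -1, 2, -1, 1]
Stage 3 (ABS): |-1|=1, |2|=2, |-1|=1, |2|=2, |-1|=1, |1|=1 -> [1, 2, 1, 2, 1, 1]

Answer: 1 2 1 2 1 1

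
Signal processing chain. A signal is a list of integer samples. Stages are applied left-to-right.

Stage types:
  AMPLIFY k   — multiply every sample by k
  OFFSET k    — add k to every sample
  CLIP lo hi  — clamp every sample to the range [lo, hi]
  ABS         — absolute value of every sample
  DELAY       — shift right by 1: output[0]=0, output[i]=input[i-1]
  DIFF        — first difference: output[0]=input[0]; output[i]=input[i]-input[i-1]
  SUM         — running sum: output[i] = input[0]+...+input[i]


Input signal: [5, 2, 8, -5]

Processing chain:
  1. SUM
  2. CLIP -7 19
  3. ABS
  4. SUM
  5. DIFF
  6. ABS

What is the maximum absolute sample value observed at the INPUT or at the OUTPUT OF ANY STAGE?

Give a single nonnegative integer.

Answer: 37

Derivation:
Input: [5, 2, 8, -5] (max |s|=8)
Stage 1 (SUM): sum[0..0]=5, sum[0..1]=7, sum[0..2]=15, sum[0..3]=10 -> [5, 7, 15, 10] (max |s|=15)
Stage 2 (CLIP -7 19): clip(5,-7,19)=5, clip(7,-7,19)=7, clip(15,-7,19)=15, clip(10,-7,19)=10 -> [5, 7, 15, 10] (max |s|=15)
Stage 3 (ABS): |5|=5, |7|=7, |15|=15, |10|=10 -> [5, 7, 15, 10] (max |s|=15)
Stage 4 (SUM): sum[0..0]=5, sum[0..1]=12, sum[0..2]=27, sum[0..3]=37 -> [5, 12, 27, 37] (max |s|=37)
Stage 5 (DIFF): s[0]=5, 12-5=7, 27-12=15, 37-27=10 -> [5, 7, 15, 10] (max |s|=15)
Stage 6 (ABS): |5|=5, |7|=7, |15|=15, |10|=10 -> [5, 7, 15, 10] (max |s|=15)
Overall max amplitude: 37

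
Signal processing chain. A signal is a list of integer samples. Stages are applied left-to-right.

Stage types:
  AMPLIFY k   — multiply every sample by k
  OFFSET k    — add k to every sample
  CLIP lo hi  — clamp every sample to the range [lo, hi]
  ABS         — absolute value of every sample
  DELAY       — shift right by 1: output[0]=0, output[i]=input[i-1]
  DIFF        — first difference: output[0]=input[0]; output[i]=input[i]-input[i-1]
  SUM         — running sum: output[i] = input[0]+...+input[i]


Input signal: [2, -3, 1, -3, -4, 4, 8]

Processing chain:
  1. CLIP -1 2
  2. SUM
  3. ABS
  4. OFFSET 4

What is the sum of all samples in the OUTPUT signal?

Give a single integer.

Input: [2, -3, 1, -3, -4, 4, 8]
Stage 1 (CLIP -1 2): clip(2,-1,2)=2, clip(-3,-1,2)=-1, clip(1,-1,2)=1, clip(-3,-1,2)=-1, clip(-4,-1,2)=-1, clip(4,-1,2)=2, clip(8,-1,2)=2 -> [2, -1, 1, -1, -1, 2, 2]
Stage 2 (SUM): sum[0..0]=2, sum[0..1]=1, sum[0..2]=2, sum[0..3]=1, sum[0..4]=0, sum[0..5]=2, sum[0..6]=4 -> [2, 1, 2, 1, 0, 2, 4]
Stage 3 (ABS): |2|=2, |1|=1, |2|=2, |1|=1, |0|=0, |2|=2, |4|=4 -> [2, 1, 2, 1, 0, 2, 4]
Stage 4 (OFFSET 4): 2+4=6, 1+4=5, 2+4=6, 1+4=5, 0+4=4, 2+4=6, 4+4=8 -> [6, 5, 6, 5, 4, 6, 8]
Output sum: 40

Answer: 40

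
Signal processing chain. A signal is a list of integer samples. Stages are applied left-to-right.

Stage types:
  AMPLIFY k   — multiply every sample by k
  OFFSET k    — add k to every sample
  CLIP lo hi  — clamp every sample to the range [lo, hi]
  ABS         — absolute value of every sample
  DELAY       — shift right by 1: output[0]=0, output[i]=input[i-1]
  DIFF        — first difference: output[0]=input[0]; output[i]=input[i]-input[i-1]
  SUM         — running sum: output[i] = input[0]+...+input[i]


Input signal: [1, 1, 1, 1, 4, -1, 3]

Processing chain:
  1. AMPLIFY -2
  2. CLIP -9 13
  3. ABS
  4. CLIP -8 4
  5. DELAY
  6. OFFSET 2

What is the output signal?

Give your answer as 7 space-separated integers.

Answer: 2 4 4 4 4 6 4

Derivation:
Input: [1, 1, 1, 1, 4, -1, 3]
Stage 1 (AMPLIFY -2): 1*-2=-2, 1*-2=-2, 1*-2=-2, 1*-2=-2, 4*-2=-8, -1*-2=2, 3*-2=-6 -> [-2, -2, -2, -2, -8, 2, -6]
Stage 2 (CLIP -9 13): clip(-2,-9,13)=-2, clip(-2,-9,13)=-2, clip(-2,-9,13)=-2, clip(-2,-9,13)=-2, clip(-8,-9,13)=-8, clip(2,-9,13)=2, clip(-6,-9,13)=-6 -> [-2, -2, -2, -2, -8, 2, -6]
Stage 3 (ABS): |-2|=2, |-2|=2, |-2|=2, |-2|=2, |-8|=8, |2|=2, |-6|=6 -> [2, 2, 2, 2, 8, 2, 6]
Stage 4 (CLIP -8 4): clip(2,-8,4)=2, clip(2,-8,4)=2, clip(2,-8,4)=2, clip(2,-8,4)=2, clip(8,-8,4)=4, clip(2,-8,4)=2, clip(6,-8,4)=4 -> [2, 2, 2, 2, 4, 2, 4]
Stage 5 (DELAY): [0, 2, 2, 2, 2, 4, 2] = [0, 2, 2, 2, 2, 4, 2] -> [0, 2, 2, 2, 2, 4, 2]
Stage 6 (OFFSET 2): 0+2=2, 2+2=4, 2+2=4, 2+2=4, 2+2=4, 4+2=6, 2+2=4 -> [2, 4, 4, 4, 4, 6, 4]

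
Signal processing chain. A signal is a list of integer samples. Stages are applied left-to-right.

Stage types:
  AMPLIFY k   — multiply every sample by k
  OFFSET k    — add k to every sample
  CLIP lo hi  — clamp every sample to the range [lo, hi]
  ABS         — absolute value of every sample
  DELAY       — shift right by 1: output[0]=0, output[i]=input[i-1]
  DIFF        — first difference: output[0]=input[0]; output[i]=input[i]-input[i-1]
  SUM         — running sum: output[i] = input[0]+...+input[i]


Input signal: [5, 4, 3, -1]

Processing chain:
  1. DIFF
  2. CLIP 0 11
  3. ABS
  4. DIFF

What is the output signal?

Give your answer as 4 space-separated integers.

Answer: 5 -5 0 0

Derivation:
Input: [5, 4, 3, -1]
Stage 1 (DIFF): s[0]=5, 4-5=-1, 3-4=-1, -1-3=-4 -> [5, -1, -1, -4]
Stage 2 (CLIP 0 11): clip(5,0,11)=5, clip(-1,0,11)=0, clip(-1,0,11)=0, clip(-4,0,11)=0 -> [5, 0, 0, 0]
Stage 3 (ABS): |5|=5, |0|=0, |0|=0, |0|=0 -> [5, 0, 0, 0]
Stage 4 (DIFF): s[0]=5, 0-5=-5, 0-0=0, 0-0=0 -> [5, -5, 0, 0]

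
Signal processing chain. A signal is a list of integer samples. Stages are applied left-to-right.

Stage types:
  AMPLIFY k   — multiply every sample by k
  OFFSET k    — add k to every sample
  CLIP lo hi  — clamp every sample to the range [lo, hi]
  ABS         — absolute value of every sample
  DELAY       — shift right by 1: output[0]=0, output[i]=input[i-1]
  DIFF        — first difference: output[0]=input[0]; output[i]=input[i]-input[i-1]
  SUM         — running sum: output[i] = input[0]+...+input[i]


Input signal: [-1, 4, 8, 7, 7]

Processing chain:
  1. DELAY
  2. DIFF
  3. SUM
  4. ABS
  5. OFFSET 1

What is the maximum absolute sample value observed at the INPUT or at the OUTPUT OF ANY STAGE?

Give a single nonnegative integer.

Answer: 9

Derivation:
Input: [-1, 4, 8, 7, 7] (max |s|=8)
Stage 1 (DELAY): [0, -1, 4, 8, 7] = [0, -1, 4, 8, 7] -> [0, -1, 4, 8, 7] (max |s|=8)
Stage 2 (DIFF): s[0]=0, -1-0=-1, 4--1=5, 8-4=4, 7-8=-1 -> [0, -1, 5, 4, -1] (max |s|=5)
Stage 3 (SUM): sum[0..0]=0, sum[0..1]=-1, sum[0..2]=4, sum[0..3]=8, sum[0..4]=7 -> [0, -1, 4, 8, 7] (max |s|=8)
Stage 4 (ABS): |0|=0, |-1|=1, |4|=4, |8|=8, |7|=7 -> [0, 1, 4, 8, 7] (max |s|=8)
Stage 5 (OFFSET 1): 0+1=1, 1+1=2, 4+1=5, 8+1=9, 7+1=8 -> [1, 2, 5, 9, 8] (max |s|=9)
Overall max amplitude: 9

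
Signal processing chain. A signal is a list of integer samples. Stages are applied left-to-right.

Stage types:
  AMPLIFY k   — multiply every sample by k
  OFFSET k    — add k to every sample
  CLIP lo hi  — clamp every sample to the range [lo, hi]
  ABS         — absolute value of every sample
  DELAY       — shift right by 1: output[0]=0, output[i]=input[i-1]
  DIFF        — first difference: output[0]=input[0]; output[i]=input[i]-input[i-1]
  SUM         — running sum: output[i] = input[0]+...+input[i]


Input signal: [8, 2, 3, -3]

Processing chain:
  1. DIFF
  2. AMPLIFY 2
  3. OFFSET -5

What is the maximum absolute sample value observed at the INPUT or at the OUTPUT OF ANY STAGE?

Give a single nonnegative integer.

Input: [8, 2, 3, -3] (max |s|=8)
Stage 1 (DIFF): s[0]=8, 2-8=-6, 3-2=1, -3-3=-6 -> [8, -6, 1, -6] (max |s|=8)
Stage 2 (AMPLIFY 2): 8*2=16, -6*2=-12, 1*2=2, -6*2=-12 -> [16, -12, 2, -12] (max |s|=16)
Stage 3 (OFFSET -5): 16+-5=11, -12+-5=-17, 2+-5=-3, -12+-5=-17 -> [11, -17, -3, -17] (max |s|=17)
Overall max amplitude: 17

Answer: 17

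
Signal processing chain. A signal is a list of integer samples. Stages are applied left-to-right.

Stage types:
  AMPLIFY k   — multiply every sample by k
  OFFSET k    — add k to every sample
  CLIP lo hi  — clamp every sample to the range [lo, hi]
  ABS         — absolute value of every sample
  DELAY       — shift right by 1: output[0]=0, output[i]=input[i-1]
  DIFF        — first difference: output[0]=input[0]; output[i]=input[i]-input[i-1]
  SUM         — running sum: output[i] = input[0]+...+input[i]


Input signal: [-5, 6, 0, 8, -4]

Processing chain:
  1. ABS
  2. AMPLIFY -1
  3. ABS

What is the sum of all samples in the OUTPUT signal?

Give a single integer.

Input: [-5, 6, 0, 8, -4]
Stage 1 (ABS): |-5|=5, |6|=6, |0|=0, |8|=8, |-4|=4 -> [5, 6, 0, 8, 4]
Stage 2 (AMPLIFY -1): 5*-1=-5, 6*-1=-6, 0*-1=0, 8*-1=-8, 4*-1=-4 -> [-5, -6, 0, -8, -4]
Stage 3 (ABS): |-5|=5, |-6|=6, |0|=0, |-8|=8, |-4|=4 -> [5, 6, 0, 8, 4]
Output sum: 23

Answer: 23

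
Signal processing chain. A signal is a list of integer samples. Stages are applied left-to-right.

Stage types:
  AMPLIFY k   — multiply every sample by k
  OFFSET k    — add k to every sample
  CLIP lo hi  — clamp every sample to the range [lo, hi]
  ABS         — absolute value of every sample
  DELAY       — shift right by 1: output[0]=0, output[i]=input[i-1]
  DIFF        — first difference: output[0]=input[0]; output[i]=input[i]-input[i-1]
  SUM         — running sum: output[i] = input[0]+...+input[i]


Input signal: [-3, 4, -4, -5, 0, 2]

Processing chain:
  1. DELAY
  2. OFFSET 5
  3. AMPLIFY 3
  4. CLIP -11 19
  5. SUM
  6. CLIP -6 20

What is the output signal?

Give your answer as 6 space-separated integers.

Answer: 15 20 20 20 20 20

Derivation:
Input: [-3, 4, -4, -5, 0, 2]
Stage 1 (DELAY): [0, -3, 4, -4, -5, 0] = [0, -3, 4, -4, -5, 0] -> [0, -3, 4, -4, -5, 0]
Stage 2 (OFFSET 5): 0+5=5, -3+5=2, 4+5=9, -4+5=1, -5+5=0, 0+5=5 -> [5, 2, 9, 1, 0, 5]
Stage 3 (AMPLIFY 3): 5*3=15, 2*3=6, 9*3=27, 1*3=3, 0*3=0, 5*3=15 -> [15, 6, 27, 3, 0, 15]
Stage 4 (CLIP -11 19): clip(15,-11,19)=15, clip(6,-11,19)=6, clip(27,-11,19)=19, clip(3,-11,19)=3, clip(0,-11,19)=0, clip(15,-11,19)=15 -> [15, 6, 19, 3, 0, 15]
Stage 5 (SUM): sum[0..0]=15, sum[0..1]=21, sum[0..2]=40, sum[0..3]=43, sum[0..4]=43, sum[0..5]=58 -> [15, 21, 40, 43, 43, 58]
Stage 6 (CLIP -6 20): clip(15,-6,20)=15, clip(21,-6,20)=20, clip(40,-6,20)=20, clip(43,-6,20)=20, clip(43,-6,20)=20, clip(58,-6,20)=20 -> [15, 20, 20, 20, 20, 20]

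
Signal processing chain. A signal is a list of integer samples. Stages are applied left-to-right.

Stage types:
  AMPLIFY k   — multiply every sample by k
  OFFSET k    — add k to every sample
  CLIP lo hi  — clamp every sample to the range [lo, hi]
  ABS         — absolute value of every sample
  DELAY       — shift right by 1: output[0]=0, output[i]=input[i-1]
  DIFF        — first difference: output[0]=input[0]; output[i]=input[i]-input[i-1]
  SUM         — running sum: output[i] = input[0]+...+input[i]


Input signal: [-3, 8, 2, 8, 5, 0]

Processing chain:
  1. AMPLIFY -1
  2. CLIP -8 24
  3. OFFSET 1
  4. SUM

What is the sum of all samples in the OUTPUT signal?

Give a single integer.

Input: [-3, 8, 2, 8, 5, 0]
Stage 1 (AMPLIFY -1): -3*-1=3, 8*-1=-8, 2*-1=-2, 8*-1=-8, 5*-1=-5, 0*-1=0 -> [3, -8, -2, -8, -5, 0]
Stage 2 (CLIP -8 24): clip(3,-8,24)=3, clip(-8,-8,24)=-8, clip(-2,-8,24)=-2, clip(-8,-8,24)=-8, clip(-5,-8,24)=-5, clip(0,-8,24)=0 -> [3, -8, -2, -8, -5, 0]
Stage 3 (OFFSET 1): 3+1=4, -8+1=-7, -2+1=-1, -8+1=-7, -5+1=-4, 0+1=1 -> [4, -7, -1, -7, -4, 1]
Stage 4 (SUM): sum[0..0]=4, sum[0..1]=-3, sum[0..2]=-4, sum[0..3]=-11, sum[0..4]=-15, sum[0..5]=-14 -> [4, -3, -4, -11, -15, -14]
Output sum: -43

Answer: -43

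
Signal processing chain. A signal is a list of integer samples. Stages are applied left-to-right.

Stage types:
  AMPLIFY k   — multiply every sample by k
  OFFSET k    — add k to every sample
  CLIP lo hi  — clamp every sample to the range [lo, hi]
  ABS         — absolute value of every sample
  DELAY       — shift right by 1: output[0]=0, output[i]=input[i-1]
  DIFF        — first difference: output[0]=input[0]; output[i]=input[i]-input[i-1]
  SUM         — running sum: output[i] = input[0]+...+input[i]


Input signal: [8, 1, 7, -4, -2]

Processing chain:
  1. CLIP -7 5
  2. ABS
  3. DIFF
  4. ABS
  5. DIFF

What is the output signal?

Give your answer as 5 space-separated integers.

Answer: 5 -1 0 -3 1

Derivation:
Input: [8, 1, 7, -4, -2]
Stage 1 (CLIP -7 5): clip(8,-7,5)=5, clip(1,-7,5)=1, clip(7,-7,5)=5, clip(-4,-7,5)=-4, clip(-2,-7,5)=-2 -> [5, 1, 5, -4, -2]
Stage 2 (ABS): |5|=5, |1|=1, |5|=5, |-4|=4, |-2|=2 -> [5, 1, 5, 4, 2]
Stage 3 (DIFF): s[0]=5, 1-5=-4, 5-1=4, 4-5=-1, 2-4=-2 -> [5, -4, 4, -1, -2]
Stage 4 (ABS): |5|=5, |-4|=4, |4|=4, |-1|=1, |-2|=2 -> [5, 4, 4, 1, 2]
Stage 5 (DIFF): s[0]=5, 4-5=-1, 4-4=0, 1-4=-3, 2-1=1 -> [5, -1, 0, -3, 1]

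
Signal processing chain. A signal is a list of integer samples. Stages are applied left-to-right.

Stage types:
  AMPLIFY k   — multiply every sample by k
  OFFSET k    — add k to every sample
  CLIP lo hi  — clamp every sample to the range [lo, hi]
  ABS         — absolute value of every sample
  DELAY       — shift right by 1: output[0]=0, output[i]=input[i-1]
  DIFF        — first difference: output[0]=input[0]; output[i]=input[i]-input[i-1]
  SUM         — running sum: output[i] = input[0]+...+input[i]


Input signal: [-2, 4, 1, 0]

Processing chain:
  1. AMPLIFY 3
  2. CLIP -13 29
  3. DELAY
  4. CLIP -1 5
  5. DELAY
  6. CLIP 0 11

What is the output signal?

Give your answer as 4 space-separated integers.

Answer: 0 0 0 5

Derivation:
Input: [-2, 4, 1, 0]
Stage 1 (AMPLIFY 3): -2*3=-6, 4*3=12, 1*3=3, 0*3=0 -> [-6, 12, 3, 0]
Stage 2 (CLIP -13 29): clip(-6,-13,29)=-6, clip(12,-13,29)=12, clip(3,-13,29)=3, clip(0,-13,29)=0 -> [-6, 12, 3, 0]
Stage 3 (DELAY): [0, -6, 12, 3] = [0, -6, 12, 3] -> [0, -6, 12, 3]
Stage 4 (CLIP -1 5): clip(0,-1,5)=0, clip(-6,-1,5)=-1, clip(12,-1,5)=5, clip(3,-1,5)=3 -> [0, -1, 5, 3]
Stage 5 (DELAY): [0, 0, -1, 5] = [0, 0, -1, 5] -> [0, 0, -1, 5]
Stage 6 (CLIP 0 11): clip(0,0,11)=0, clip(0,0,11)=0, clip(-1,0,11)=0, clip(5,0,11)=5 -> [0, 0, 0, 5]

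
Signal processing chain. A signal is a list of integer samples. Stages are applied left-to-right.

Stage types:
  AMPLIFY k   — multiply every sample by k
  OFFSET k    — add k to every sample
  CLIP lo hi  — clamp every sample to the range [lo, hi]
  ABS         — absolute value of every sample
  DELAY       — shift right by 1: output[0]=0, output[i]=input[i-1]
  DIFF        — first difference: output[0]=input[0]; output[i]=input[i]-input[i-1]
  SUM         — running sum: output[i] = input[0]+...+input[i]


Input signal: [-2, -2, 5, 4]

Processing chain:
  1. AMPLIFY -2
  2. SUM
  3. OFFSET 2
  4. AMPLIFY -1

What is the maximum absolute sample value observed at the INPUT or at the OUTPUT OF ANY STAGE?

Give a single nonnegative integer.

Answer: 10

Derivation:
Input: [-2, -2, 5, 4] (max |s|=5)
Stage 1 (AMPLIFY -2): -2*-2=4, -2*-2=4, 5*-2=-10, 4*-2=-8 -> [4, 4, -10, -8] (max |s|=10)
Stage 2 (SUM): sum[0..0]=4, sum[0..1]=8, sum[0..2]=-2, sum[0..3]=-10 -> [4, 8, -2, -10] (max |s|=10)
Stage 3 (OFFSET 2): 4+2=6, 8+2=10, -2+2=0, -10+2=-8 -> [6, 10, 0, -8] (max |s|=10)
Stage 4 (AMPLIFY -1): 6*-1=-6, 10*-1=-10, 0*-1=0, -8*-1=8 -> [-6, -10, 0, 8] (max |s|=10)
Overall max amplitude: 10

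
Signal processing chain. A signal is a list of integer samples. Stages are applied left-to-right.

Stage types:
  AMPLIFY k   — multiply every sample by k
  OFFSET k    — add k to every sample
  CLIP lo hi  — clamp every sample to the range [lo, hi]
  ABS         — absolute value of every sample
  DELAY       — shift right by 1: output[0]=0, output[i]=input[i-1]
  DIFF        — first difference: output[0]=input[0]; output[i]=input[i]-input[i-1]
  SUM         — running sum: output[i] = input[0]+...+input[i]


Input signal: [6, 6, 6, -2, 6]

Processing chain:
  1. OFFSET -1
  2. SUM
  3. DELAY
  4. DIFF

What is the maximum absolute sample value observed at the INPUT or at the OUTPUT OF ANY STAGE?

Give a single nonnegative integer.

Answer: 17

Derivation:
Input: [6, 6, 6, -2, 6] (max |s|=6)
Stage 1 (OFFSET -1): 6+-1=5, 6+-1=5, 6+-1=5, -2+-1=-3, 6+-1=5 -> [5, 5, 5, -3, 5] (max |s|=5)
Stage 2 (SUM): sum[0..0]=5, sum[0..1]=10, sum[0..2]=15, sum[0..3]=12, sum[0..4]=17 -> [5, 10, 15, 12, 17] (max |s|=17)
Stage 3 (DELAY): [0, 5, 10, 15, 12] = [0, 5, 10, 15, 12] -> [0, 5, 10, 15, 12] (max |s|=15)
Stage 4 (DIFF): s[0]=0, 5-0=5, 10-5=5, 15-10=5, 12-15=-3 -> [0, 5, 5, 5, -3] (max |s|=5)
Overall max amplitude: 17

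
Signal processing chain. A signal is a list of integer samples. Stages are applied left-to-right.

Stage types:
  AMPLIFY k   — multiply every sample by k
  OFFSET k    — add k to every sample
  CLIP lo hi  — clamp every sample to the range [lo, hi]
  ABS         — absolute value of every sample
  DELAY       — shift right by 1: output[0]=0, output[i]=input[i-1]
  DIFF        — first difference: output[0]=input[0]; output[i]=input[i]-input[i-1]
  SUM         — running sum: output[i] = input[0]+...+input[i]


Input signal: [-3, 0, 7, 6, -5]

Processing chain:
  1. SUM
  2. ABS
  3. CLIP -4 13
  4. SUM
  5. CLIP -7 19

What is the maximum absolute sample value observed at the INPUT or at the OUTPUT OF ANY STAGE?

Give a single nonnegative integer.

Input: [-3, 0, 7, 6, -5] (max |s|=7)
Stage 1 (SUM): sum[0..0]=-3, sum[0..1]=-3, sum[0..2]=4, sum[0..3]=10, sum[0..4]=5 -> [-3, -3, 4, 10, 5] (max |s|=10)
Stage 2 (ABS): |-3|=3, |-3|=3, |4|=4, |10|=10, |5|=5 -> [3, 3, 4, 10, 5] (max |s|=10)
Stage 3 (CLIP -4 13): clip(3,-4,13)=3, clip(3,-4,13)=3, clip(4,-4,13)=4, clip(10,-4,13)=10, clip(5,-4,13)=5 -> [3, 3, 4, 10, 5] (max |s|=10)
Stage 4 (SUM): sum[0..0]=3, sum[0..1]=6, sum[0..2]=10, sum[0..3]=20, sum[0..4]=25 -> [3, 6, 10, 20, 25] (max |s|=25)
Stage 5 (CLIP -7 19): clip(3,-7,19)=3, clip(6,-7,19)=6, clip(10,-7,19)=10, clip(20,-7,19)=19, clip(25,-7,19)=19 -> [3, 6, 10, 19, 19] (max |s|=19)
Overall max amplitude: 25

Answer: 25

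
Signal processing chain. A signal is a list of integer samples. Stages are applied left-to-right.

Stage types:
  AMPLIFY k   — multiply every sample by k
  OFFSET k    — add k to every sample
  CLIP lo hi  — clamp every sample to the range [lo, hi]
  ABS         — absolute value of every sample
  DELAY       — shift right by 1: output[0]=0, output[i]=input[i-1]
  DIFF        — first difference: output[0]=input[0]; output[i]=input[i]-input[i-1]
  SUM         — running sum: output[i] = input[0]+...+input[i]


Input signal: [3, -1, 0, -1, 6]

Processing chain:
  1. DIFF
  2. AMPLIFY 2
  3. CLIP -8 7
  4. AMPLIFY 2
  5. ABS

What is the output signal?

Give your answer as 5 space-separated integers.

Input: [3, -1, 0, -1, 6]
Stage 1 (DIFF): s[0]=3, -1-3=-4, 0--1=1, -1-0=-1, 6--1=7 -> [3, -4, 1, -1, 7]
Stage 2 (AMPLIFY 2): 3*2=6, -4*2=-8, 1*2=2, -1*2=-2, 7*2=14 -> [6, -8, 2, -2, 14]
Stage 3 (CLIP -8 7): clip(6,-8,7)=6, clip(-8,-8,7)=-8, clip(2,-8,7)=2, clip(-2,-8,7)=-2, clip(14,-8,7)=7 -> [6, -8, 2, -2, 7]
Stage 4 (AMPLIFY 2): 6*2=12, -8*2=-16, 2*2=4, -2*2=-4, 7*2=14 -> [12, -16, 4, -4, 14]
Stage 5 (ABS): |12|=12, |-16|=16, |4|=4, |-4|=4, |14|=14 -> [12, 16, 4, 4, 14]

Answer: 12 16 4 4 14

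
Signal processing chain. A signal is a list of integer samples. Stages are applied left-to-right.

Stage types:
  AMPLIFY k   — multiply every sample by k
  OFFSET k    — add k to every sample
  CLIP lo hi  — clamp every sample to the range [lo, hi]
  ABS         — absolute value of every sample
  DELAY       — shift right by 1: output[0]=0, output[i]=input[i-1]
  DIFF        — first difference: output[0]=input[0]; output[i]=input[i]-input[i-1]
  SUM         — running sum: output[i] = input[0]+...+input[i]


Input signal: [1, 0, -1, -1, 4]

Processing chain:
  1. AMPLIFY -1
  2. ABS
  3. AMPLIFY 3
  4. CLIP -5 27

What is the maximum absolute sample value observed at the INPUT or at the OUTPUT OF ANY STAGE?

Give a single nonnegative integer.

Answer: 12

Derivation:
Input: [1, 0, -1, -1, 4] (max |s|=4)
Stage 1 (AMPLIFY -1): 1*-1=-1, 0*-1=0, -1*-1=1, -1*-1=1, 4*-1=-4 -> [-1, 0, 1, 1, -4] (max |s|=4)
Stage 2 (ABS): |-1|=1, |0|=0, |1|=1, |1|=1, |-4|=4 -> [1, 0, 1, 1, 4] (max |s|=4)
Stage 3 (AMPLIFY 3): 1*3=3, 0*3=0, 1*3=3, 1*3=3, 4*3=12 -> [3, 0, 3, 3, 12] (max |s|=12)
Stage 4 (CLIP -5 27): clip(3,-5,27)=3, clip(0,-5,27)=0, clip(3,-5,27)=3, clip(3,-5,27)=3, clip(12,-5,27)=12 -> [3, 0, 3, 3, 12] (max |s|=12)
Overall max amplitude: 12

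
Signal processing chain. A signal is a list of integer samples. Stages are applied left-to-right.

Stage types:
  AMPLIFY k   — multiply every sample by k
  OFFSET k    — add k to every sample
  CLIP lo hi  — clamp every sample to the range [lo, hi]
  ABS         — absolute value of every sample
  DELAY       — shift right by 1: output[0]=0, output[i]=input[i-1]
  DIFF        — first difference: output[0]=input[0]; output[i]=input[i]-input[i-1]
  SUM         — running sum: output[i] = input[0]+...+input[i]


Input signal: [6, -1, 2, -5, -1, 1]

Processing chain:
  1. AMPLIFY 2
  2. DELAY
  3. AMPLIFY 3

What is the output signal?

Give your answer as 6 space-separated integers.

Input: [6, -1, 2, -5, -1, 1]
Stage 1 (AMPLIFY 2): 6*2=12, -1*2=-2, 2*2=4, -5*2=-10, -1*2=-2, 1*2=2 -> [12, -2, 4, -10, -2, 2]
Stage 2 (DELAY): [0, 12, -2, 4, -10, -2] = [0, 12, -2, 4, -10, -2] -> [0, 12, -2, 4, -10, -2]
Stage 3 (AMPLIFY 3): 0*3=0, 12*3=36, -2*3=-6, 4*3=12, -10*3=-30, -2*3=-6 -> [0, 36, -6, 12, -30, -6]

Answer: 0 36 -6 12 -30 -6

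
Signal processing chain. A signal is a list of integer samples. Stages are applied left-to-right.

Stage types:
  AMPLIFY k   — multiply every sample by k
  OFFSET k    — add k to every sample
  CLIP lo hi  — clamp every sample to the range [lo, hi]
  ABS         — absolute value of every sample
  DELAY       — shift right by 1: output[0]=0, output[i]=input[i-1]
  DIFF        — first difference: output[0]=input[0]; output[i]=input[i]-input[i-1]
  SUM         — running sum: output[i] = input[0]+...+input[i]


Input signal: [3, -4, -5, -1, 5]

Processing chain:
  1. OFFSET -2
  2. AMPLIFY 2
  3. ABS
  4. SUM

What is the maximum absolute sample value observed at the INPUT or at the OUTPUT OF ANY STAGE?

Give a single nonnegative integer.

Input: [3, -4, -5, -1, 5] (max |s|=5)
Stage 1 (OFFSET -2): 3+-2=1, -4+-2=-6, -5+-2=-7, -1+-2=-3, 5+-2=3 -> [1, -6, -7, -3, 3] (max |s|=7)
Stage 2 (AMPLIFY 2): 1*2=2, -6*2=-12, -7*2=-14, -3*2=-6, 3*2=6 -> [2, -12, -14, -6, 6] (max |s|=14)
Stage 3 (ABS): |2|=2, |-12|=12, |-14|=14, |-6|=6, |6|=6 -> [2, 12, 14, 6, 6] (max |s|=14)
Stage 4 (SUM): sum[0..0]=2, sum[0..1]=14, sum[0..2]=28, sum[0..3]=34, sum[0..4]=40 -> [2, 14, 28, 34, 40] (max |s|=40)
Overall max amplitude: 40

Answer: 40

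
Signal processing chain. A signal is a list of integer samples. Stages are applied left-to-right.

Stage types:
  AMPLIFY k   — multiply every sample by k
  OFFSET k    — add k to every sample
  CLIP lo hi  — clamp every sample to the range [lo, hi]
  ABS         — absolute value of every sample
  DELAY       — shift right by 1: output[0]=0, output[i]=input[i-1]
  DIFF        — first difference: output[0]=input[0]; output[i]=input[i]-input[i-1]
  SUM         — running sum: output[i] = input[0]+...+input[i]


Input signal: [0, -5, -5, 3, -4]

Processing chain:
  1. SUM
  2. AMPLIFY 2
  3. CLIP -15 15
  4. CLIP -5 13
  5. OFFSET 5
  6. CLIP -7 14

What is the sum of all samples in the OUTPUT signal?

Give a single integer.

Answer: 5

Derivation:
Input: [0, -5, -5, 3, -4]
Stage 1 (SUM): sum[0..0]=0, sum[0..1]=-5, sum[0..2]=-10, sum[0..3]=-7, sum[0..4]=-11 -> [0, -5, -10, -7, -11]
Stage 2 (AMPLIFY 2): 0*2=0, -5*2=-10, -10*2=-20, -7*2=-14, -11*2=-22 -> [0, -10, -20, -14, -22]
Stage 3 (CLIP -15 15): clip(0,-15,15)=0, clip(-10,-15,15)=-10, clip(-20,-15,15)=-15, clip(-14,-15,15)=-14, clip(-22,-15,15)=-15 -> [0, -10, -15, -14, -15]
Stage 4 (CLIP -5 13): clip(0,-5,13)=0, clip(-10,-5,13)=-5, clip(-15,-5,13)=-5, clip(-14,-5,13)=-5, clip(-15,-5,13)=-5 -> [0, -5, -5, -5, -5]
Stage 5 (OFFSET 5): 0+5=5, -5+5=0, -5+5=0, -5+5=0, -5+5=0 -> [5, 0, 0, 0, 0]
Stage 6 (CLIP -7 14): clip(5,-7,14)=5, clip(0,-7,14)=0, clip(0,-7,14)=0, clip(0,-7,14)=0, clip(0,-7,14)=0 -> [5, 0, 0, 0, 0]
Output sum: 5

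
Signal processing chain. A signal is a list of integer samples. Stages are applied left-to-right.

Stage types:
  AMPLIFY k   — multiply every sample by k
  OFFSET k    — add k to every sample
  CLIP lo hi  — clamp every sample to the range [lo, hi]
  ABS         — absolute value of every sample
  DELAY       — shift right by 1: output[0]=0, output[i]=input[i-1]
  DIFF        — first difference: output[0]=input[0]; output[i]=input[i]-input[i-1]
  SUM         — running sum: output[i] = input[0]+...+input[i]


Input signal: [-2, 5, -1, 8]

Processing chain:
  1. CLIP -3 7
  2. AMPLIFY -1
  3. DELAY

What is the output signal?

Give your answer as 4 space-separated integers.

Answer: 0 2 -5 1

Derivation:
Input: [-2, 5, -1, 8]
Stage 1 (CLIP -3 7): clip(-2,-3,7)=-2, clip(5,-3,7)=5, clip(-1,-3,7)=-1, clip(8,-3,7)=7 -> [-2, 5, -1, 7]
Stage 2 (AMPLIFY -1): -2*-1=2, 5*-1=-5, -1*-1=1, 7*-1=-7 -> [2, -5, 1, -7]
Stage 3 (DELAY): [0, 2, -5, 1] = [0, 2, -5, 1] -> [0, 2, -5, 1]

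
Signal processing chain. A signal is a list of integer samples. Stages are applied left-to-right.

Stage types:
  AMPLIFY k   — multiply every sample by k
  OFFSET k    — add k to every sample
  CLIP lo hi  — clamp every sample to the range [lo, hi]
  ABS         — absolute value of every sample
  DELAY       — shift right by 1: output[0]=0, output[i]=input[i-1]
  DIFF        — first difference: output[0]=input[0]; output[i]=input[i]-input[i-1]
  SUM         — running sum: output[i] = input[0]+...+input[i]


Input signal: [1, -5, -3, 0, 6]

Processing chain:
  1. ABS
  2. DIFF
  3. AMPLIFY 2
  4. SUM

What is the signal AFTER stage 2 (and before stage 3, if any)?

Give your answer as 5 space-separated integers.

Answer: 1 4 -2 -3 6

Derivation:
Input: [1, -5, -3, 0, 6]
Stage 1 (ABS): |1|=1, |-5|=5, |-3|=3, |0|=0, |6|=6 -> [1, 5, 3, 0, 6]
Stage 2 (DIFF): s[0]=1, 5-1=4, 3-5=-2, 0-3=-3, 6-0=6 -> [1, 4, -2, -3, 6]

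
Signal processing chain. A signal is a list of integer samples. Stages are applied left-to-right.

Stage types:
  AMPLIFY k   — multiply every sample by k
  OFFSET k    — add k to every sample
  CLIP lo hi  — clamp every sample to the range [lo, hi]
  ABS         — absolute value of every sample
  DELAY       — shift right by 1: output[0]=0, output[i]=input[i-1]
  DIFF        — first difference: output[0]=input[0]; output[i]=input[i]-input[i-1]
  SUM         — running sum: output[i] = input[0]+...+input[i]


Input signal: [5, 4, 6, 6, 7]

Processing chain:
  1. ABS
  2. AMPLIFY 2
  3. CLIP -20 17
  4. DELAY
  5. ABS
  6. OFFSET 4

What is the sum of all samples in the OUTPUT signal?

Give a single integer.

Answer: 62

Derivation:
Input: [5, 4, 6, 6, 7]
Stage 1 (ABS): |5|=5, |4|=4, |6|=6, |6|=6, |7|=7 -> [5, 4, 6, 6, 7]
Stage 2 (AMPLIFY 2): 5*2=10, 4*2=8, 6*2=12, 6*2=12, 7*2=14 -> [10, 8, 12, 12, 14]
Stage 3 (CLIP -20 17): clip(10,-20,17)=10, clip(8,-20,17)=8, clip(12,-20,17)=12, clip(12,-20,17)=12, clip(14,-20,17)=14 -> [10, 8, 12, 12, 14]
Stage 4 (DELAY): [0, 10, 8, 12, 12] = [0, 10, 8, 12, 12] -> [0, 10, 8, 12, 12]
Stage 5 (ABS): |0|=0, |10|=10, |8|=8, |12|=12, |12|=12 -> [0, 10, 8, 12, 12]
Stage 6 (OFFSET 4): 0+4=4, 10+4=14, 8+4=12, 12+4=16, 12+4=16 -> [4, 14, 12, 16, 16]
Output sum: 62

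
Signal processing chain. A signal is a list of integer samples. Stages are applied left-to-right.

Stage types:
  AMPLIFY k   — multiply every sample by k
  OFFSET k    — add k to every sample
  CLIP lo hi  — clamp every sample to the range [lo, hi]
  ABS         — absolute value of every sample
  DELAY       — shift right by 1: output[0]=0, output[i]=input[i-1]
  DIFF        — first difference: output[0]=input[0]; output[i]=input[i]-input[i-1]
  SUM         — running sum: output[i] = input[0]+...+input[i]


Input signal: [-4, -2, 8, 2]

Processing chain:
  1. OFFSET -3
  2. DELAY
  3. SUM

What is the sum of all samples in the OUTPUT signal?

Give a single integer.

Answer: -26

Derivation:
Input: [-4, -2, 8, 2]
Stage 1 (OFFSET -3): -4+-3=-7, -2+-3=-5, 8+-3=5, 2+-3=-1 -> [-7, -5, 5, -1]
Stage 2 (DELAY): [0, -7, -5, 5] = [0, -7, -5, 5] -> [0, -7, -5, 5]
Stage 3 (SUM): sum[0..0]=0, sum[0..1]=-7, sum[0..2]=-12, sum[0..3]=-7 -> [0, -7, -12, -7]
Output sum: -26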